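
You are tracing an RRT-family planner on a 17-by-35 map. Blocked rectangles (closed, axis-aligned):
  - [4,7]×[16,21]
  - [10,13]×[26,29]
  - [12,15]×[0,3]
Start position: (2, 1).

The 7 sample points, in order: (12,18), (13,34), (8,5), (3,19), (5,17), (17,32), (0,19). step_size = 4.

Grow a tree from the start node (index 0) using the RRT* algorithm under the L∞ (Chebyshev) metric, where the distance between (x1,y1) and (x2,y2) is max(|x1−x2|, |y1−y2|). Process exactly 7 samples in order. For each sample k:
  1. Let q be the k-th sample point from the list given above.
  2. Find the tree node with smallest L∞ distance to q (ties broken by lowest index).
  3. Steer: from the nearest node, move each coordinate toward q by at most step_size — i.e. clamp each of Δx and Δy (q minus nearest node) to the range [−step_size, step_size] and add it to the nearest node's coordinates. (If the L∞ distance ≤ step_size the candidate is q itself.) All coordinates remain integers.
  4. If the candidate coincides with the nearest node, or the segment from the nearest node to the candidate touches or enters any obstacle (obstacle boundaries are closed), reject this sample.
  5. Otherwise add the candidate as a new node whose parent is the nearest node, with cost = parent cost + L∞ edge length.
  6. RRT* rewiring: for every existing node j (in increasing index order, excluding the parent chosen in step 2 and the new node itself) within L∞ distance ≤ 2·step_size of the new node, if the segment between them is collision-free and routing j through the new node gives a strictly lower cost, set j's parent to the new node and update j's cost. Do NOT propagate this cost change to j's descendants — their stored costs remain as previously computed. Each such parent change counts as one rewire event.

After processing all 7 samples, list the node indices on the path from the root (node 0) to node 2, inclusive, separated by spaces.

Path: 0 1 2

1. q=(12,18) nearest=0 d=17 new=(6,5) → add node 1 parent=0 cost=4
2. q=(13,34) nearest=1 d=29 new=(10,9) → add node 2 parent=1 cost=8
3. q=(8,5) nearest=1 d=2 new=(8,5) → add node 3 parent=1 cost=6
4. q=(3,19) nearest=2 d=10 new=(6,13) → add node 4 parent=2 cost=12
5. q=(5,17) nearest=4 d=4 new=(5,17) → blocked by [4,7]×[16,21], reject
6. q=(17,32) nearest=4 d=19 new=(10,17) → add node 5 parent=4 cost=16
7. q=(0,19) nearest=4 d=6 new=(2,17) → add node 6 parent=4 cost=16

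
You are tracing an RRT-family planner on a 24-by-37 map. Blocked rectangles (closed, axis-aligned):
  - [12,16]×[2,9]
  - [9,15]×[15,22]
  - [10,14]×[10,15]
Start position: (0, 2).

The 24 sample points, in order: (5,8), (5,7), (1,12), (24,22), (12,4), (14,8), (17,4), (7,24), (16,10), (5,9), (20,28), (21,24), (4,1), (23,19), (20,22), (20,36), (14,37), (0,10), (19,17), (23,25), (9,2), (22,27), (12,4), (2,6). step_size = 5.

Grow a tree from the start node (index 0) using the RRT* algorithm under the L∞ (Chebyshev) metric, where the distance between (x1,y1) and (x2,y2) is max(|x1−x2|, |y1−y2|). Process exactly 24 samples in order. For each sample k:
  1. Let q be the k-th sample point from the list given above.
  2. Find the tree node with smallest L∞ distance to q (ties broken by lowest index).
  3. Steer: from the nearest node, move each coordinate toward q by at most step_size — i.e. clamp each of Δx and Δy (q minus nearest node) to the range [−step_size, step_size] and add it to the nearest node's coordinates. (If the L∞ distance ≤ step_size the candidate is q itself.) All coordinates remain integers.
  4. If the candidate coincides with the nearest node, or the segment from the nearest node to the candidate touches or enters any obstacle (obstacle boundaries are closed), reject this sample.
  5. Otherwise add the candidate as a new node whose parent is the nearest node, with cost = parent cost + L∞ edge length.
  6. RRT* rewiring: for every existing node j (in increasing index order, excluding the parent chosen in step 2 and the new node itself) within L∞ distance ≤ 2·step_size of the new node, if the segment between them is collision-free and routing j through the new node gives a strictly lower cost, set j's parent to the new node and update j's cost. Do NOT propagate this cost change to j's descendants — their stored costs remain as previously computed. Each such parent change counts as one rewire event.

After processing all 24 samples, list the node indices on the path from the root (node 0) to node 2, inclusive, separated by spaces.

1. q=(5,8) nearest=0 d=6 new=(5,7) → add node 1 parent=0 cost=5
2. q=(5,7) nearest=1 d=0 → coincident, reject
3. q=(1,12) nearest=1 d=5 new=(1,12) → add node 2 parent=1 cost=10
4. q=(24,22) nearest=1 d=19 new=(10,12) → blocked by [10,14]×[10,15], reject
5. q=(12,4) nearest=1 d=7 new=(10,4) → add node 3 parent=1 cost=10
6. q=(14,8) nearest=3 d=4 new=(14,8) → blocked by [12,16]×[2,9], reject
7. q=(17,4) nearest=3 d=7 new=(15,4) → blocked by [12,16]×[2,9], reject
8. q=(7,24) nearest=2 d=12 new=(6,17) → add node 4 parent=2 cost=15
9. q=(16,10) nearest=3 d=6 new=(15,9) → blocked by [12,16]×[2,9], reject
10. q=(5,9) nearest=1 d=2 new=(5,9) → add node 5 parent=1 cost=7
11. q=(20,28) nearest=4 d=14 new=(11,22) → blocked by [9,15]×[15,22], reject
12. q=(21,24) nearest=4 d=15 new=(11,22) → blocked by [9,15]×[15,22], reject
13. q=(4,1) nearest=0 d=4 new=(4,1) → add node 6 parent=0 cost=4
14. q=(23,19) nearest=3 d=15 new=(15,9) → blocked by [12,16]×[2,9], reject
15. q=(20,22) nearest=4 d=14 new=(11,22) → blocked by [9,15]×[15,22], reject
16. q=(20,36) nearest=4 d=19 new=(11,22) → blocked by [9,15]×[15,22], reject
17. q=(14,37) nearest=4 d=20 new=(11,22) → blocked by [9,15]×[15,22], reject
18. q=(0,10) nearest=2 d=2 new=(0,10) → add node 7 parent=2 cost=12
19. q=(19,17) nearest=3 d=13 new=(15,9) → blocked by [12,16]×[2,9], reject
20. q=(23,25) nearest=4 d=17 new=(11,22) → blocked by [9,15]×[15,22], reject
21. q=(9,2) nearest=3 d=2 new=(9,2) → add node 8 parent=3 cost=12
22. q=(22,27) nearest=4 d=16 new=(11,22) → blocked by [9,15]×[15,22], reject
23. q=(12,4) nearest=3 d=2 new=(12,4) → blocked by [12,16]×[2,9], reject
24. q=(2,6) nearest=1 d=3 new=(2,6) → add node 9 parent=1 cost=8

Path: 0 1 2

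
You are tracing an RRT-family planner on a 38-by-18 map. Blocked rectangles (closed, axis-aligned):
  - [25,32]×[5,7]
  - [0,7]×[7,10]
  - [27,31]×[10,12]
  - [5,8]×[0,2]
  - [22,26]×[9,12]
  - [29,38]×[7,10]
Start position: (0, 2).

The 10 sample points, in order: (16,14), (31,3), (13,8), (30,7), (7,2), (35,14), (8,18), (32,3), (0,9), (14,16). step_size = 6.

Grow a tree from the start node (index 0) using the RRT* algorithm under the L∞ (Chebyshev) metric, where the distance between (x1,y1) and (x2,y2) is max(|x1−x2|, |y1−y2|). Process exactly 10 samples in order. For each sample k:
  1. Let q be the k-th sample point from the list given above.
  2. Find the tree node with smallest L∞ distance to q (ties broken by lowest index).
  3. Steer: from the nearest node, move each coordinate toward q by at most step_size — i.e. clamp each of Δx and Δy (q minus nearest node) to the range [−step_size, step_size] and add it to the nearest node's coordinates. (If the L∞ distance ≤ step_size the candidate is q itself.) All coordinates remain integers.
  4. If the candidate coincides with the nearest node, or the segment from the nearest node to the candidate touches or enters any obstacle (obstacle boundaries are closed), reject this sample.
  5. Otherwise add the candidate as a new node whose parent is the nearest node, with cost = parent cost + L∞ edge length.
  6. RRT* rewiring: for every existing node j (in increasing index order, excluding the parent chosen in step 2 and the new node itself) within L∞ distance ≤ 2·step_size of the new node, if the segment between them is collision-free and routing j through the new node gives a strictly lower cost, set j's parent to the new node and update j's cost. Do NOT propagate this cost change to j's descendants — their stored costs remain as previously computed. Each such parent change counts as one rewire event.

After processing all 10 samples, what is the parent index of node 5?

1. q=(16,14) nearest=0 d=16 new=(6,8) → blocked by [0,7]×[7,10], reject
2. q=(31,3) nearest=0 d=31 new=(6,3) → add node 1 parent=0 cost=6
3. q=(13,8) nearest=1 d=7 new=(12,8) → add node 2 parent=1 cost=12
4. q=(30,7) nearest=2 d=18 new=(18,7) → add node 3 parent=2 cost=18
5. q=(7,2) nearest=1 d=1 new=(7,2) → blocked by [5,8]×[0,2], reject
6. q=(35,14) nearest=3 d=17 new=(24,13) → blocked by [22,26]×[9,12], reject
7. q=(8,18) nearest=2 d=10 new=(8,14) → add node 4 parent=2 cost=18
8. q=(32,3) nearest=3 d=14 new=(24,3) → add node 5 parent=3 cost=24
9. q=(0,9) nearest=1 d=6 new=(0,9) → blocked by [0,7]×[7,10], reject
10. q=(14,16) nearest=4 d=6 new=(14,16) → add node 6 parent=4 cost=24

Parent of node 5: 3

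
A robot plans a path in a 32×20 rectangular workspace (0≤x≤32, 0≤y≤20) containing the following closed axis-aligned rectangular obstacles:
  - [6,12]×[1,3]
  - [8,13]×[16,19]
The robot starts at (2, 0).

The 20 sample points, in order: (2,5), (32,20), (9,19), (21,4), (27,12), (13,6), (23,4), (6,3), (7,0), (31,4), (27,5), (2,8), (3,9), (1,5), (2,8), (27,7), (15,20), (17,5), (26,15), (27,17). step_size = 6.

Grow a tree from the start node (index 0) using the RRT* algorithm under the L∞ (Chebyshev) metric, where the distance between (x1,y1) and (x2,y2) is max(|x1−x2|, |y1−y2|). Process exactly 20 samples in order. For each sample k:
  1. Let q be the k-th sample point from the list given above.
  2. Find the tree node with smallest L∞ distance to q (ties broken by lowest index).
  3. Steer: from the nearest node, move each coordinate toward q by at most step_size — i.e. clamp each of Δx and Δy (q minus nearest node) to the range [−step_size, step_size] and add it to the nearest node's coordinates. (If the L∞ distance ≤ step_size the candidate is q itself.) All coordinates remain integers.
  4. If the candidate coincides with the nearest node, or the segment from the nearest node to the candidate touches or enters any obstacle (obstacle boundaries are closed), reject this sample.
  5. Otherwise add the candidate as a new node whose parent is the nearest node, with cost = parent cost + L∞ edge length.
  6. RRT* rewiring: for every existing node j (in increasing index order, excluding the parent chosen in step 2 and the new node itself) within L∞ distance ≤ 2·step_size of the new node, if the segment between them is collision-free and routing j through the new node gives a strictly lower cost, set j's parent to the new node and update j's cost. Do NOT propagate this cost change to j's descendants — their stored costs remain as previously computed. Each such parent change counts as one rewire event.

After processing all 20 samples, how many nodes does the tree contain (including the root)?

1. q=(2,5) nearest=0 d=5 new=(2,5) → add node 1 parent=0 cost=5
2. q=(32,20) nearest=0 d=30 new=(8,6) → add node 2 parent=0 cost=6
3. q=(9,19) nearest=2 d=13 new=(9,12) → add node 3 parent=2 cost=12
4. q=(21,4) nearest=3 d=12 new=(15,6) → add node 4 parent=3 cost=18
5. q=(27,12) nearest=4 d=12 new=(21,12) → add node 5 parent=4 cost=24
6. q=(13,6) nearest=4 d=2 new=(13,6) → add node 6 parent=4 cost=20
7. q=(23,4) nearest=4 d=8 new=(21,4) → add node 7 parent=4 cost=24
8. q=(6,3) nearest=2 d=3 new=(6,3) → blocked by [6,12]×[1,3], reject
9. q=(7,0) nearest=0 d=5 new=(7,0) → add node 8 parent=0 cost=5
10. q=(31,4) nearest=5 d=10 new=(27,6) → add node 9 parent=5 cost=30
11. q=(27,5) nearest=9 d=1 new=(27,5) → add node 10 parent=9 cost=31
12. q=(2,8) nearest=1 d=3 new=(2,8) → add node 11 parent=1 cost=8; rewire 6→11 (19<20)
13. q=(3,9) nearest=11 d=1 new=(3,9) → add node 12 parent=11 cost=9
14. q=(1,5) nearest=1 d=1 new=(1,5) → add node 13 parent=1 cost=6; rewire 6→13 (18<19)
15. q=(2,8) nearest=11 d=0 → coincident, reject
16. q=(27,7) nearest=9 d=1 new=(27,7) → add node 14 parent=9 cost=31
17. q=(15,20) nearest=3 d=8 new=(15,18) → blocked by [8,13]×[16,19], reject
18. q=(17,5) nearest=4 d=2 new=(17,5) → add node 15 parent=4 cost=20; rewire 10→15 (30<31); rewire 14→15 (30<31)
19. q=(26,15) nearest=5 d=5 new=(26,15) → add node 16 parent=5 cost=29
20. q=(27,17) nearest=16 d=2 new=(27,17) → add node 17 parent=16 cost=31

Node count: 18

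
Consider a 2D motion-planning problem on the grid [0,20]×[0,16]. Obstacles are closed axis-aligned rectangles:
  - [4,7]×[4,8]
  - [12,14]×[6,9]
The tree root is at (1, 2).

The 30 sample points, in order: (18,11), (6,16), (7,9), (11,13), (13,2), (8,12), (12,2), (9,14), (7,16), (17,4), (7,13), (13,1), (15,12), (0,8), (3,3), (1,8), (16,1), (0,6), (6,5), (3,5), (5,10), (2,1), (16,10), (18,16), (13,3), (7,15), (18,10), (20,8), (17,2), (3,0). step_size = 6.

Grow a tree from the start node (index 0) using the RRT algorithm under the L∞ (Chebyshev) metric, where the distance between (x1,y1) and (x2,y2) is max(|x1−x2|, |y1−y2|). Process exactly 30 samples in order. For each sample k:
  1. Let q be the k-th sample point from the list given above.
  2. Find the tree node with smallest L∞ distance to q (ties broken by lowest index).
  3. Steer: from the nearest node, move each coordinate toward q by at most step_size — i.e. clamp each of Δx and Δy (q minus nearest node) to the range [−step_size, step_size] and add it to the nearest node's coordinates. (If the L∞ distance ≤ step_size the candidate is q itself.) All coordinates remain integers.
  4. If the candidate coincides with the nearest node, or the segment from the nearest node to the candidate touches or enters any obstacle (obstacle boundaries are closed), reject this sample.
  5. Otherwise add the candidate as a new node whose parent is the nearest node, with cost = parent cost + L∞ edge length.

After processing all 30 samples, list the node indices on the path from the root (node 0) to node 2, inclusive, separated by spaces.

Path: 0 1 2

1. q=(18,11) nearest=0 d=17 new=(7,8) → blocked by [4,7]×[4,8], reject
2. q=(6,16) nearest=0 d=14 new=(6,8) → blocked by [4,7]×[4,8], reject
3. q=(7,9) nearest=0 d=7 new=(7,8) → blocked by [4,7]×[4,8], reject
4. q=(11,13) nearest=0 d=11 new=(7,8) → blocked by [4,7]×[4,8], reject
5. q=(13,2) nearest=0 d=12 new=(7,2) → add node 1 parent=0 cost=6
6. q=(8,12) nearest=0 d=10 new=(7,8) → blocked by [4,7]×[4,8], reject
7. q=(12,2) nearest=1 d=5 new=(12,2) → add node 2 parent=1 cost=11
8. q=(9,14) nearest=0 d=12 new=(7,8) → blocked by [4,7]×[4,8], reject
9. q=(7,16) nearest=0 d=14 new=(7,8) → blocked by [4,7]×[4,8], reject
10. q=(17,4) nearest=2 d=5 new=(17,4) → add node 3 parent=2 cost=16
11. q=(7,13) nearest=3 d=10 new=(11,10) → blocked by [12,14]×[6,9], reject
12. q=(13,1) nearest=2 d=1 new=(13,1) → add node 4 parent=2 cost=12
13. q=(15,12) nearest=3 d=8 new=(15,10) → add node 5 parent=3 cost=22
14. q=(0,8) nearest=0 d=6 new=(0,8) → add node 6 parent=0 cost=6
15. q=(3,3) nearest=0 d=2 new=(3,3) → add node 7 parent=0 cost=2
16. q=(1,8) nearest=6 d=1 new=(1,8) → add node 8 parent=6 cost=7
17. q=(16,1) nearest=3 d=3 new=(16,1) → add node 9 parent=3 cost=19
18. q=(0,6) nearest=6 d=2 new=(0,6) → add node 10 parent=6 cost=8
19. q=(6,5) nearest=1 d=3 new=(6,5) → blocked by [4,7]×[4,8], reject
20. q=(3,5) nearest=7 d=2 new=(3,5) → add node 11 parent=7 cost=4
21. q=(5,10) nearest=8 d=4 new=(5,10) → add node 12 parent=8 cost=11
22. q=(2,1) nearest=0 d=1 new=(2,1) → add node 13 parent=0 cost=1
23. q=(16,10) nearest=5 d=1 new=(16,10) → add node 14 parent=5 cost=23
24. q=(18,16) nearest=5 d=6 new=(18,16) → add node 15 parent=5 cost=28
25. q=(13,3) nearest=2 d=1 new=(13,3) → add node 16 parent=2 cost=12
26. q=(7,15) nearest=12 d=5 new=(7,15) → add node 17 parent=12 cost=16
27. q=(18,10) nearest=14 d=2 new=(18,10) → add node 18 parent=14 cost=25
28. q=(20,8) nearest=18 d=2 new=(20,8) → add node 19 parent=18 cost=27
29. q=(17,2) nearest=9 d=1 new=(17,2) → add node 20 parent=9 cost=20
30. q=(3,0) nearest=13 d=1 new=(3,0) → add node 21 parent=13 cost=2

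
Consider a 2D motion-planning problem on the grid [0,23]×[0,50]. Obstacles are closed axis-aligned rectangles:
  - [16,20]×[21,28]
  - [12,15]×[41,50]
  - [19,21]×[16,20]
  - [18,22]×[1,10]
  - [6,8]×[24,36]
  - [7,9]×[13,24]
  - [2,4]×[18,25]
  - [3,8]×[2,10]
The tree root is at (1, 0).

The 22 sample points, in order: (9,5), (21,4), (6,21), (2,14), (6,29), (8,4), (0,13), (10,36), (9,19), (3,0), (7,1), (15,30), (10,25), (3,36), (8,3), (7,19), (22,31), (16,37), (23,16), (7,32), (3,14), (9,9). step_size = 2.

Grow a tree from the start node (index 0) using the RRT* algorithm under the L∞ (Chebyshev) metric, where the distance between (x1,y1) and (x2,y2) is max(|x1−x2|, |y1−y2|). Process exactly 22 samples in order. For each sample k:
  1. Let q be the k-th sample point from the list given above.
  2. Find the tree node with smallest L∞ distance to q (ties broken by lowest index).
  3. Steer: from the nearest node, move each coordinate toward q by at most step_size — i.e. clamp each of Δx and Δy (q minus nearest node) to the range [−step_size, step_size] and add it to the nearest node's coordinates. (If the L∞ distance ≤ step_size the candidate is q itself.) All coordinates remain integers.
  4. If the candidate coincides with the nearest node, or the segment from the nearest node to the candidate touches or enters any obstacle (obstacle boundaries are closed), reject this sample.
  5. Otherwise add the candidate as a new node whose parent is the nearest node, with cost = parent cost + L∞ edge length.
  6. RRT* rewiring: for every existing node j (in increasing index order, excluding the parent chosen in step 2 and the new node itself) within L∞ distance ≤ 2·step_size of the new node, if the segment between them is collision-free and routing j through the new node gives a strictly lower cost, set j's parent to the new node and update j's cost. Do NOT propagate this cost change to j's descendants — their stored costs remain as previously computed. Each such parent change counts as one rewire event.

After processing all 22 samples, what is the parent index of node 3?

Parent of node 3: 2

1. q=(9,5) nearest=0 d=8 new=(3,2) → blocked by [3,8]×[2,10], reject
2. q=(21,4) nearest=0 d=20 new=(3,2) → blocked by [3,8]×[2,10], reject
3. q=(6,21) nearest=0 d=21 new=(3,2) → blocked by [3,8]×[2,10], reject
4. q=(2,14) nearest=0 d=14 new=(2,2) → add node 1 parent=0 cost=2
5. q=(6,29) nearest=1 d=27 new=(4,4) → blocked by [3,8]×[2,10], reject
6. q=(8,4) nearest=1 d=6 new=(4,4) → blocked by [3,8]×[2,10], reject
7. q=(0,13) nearest=1 d=11 new=(0,4) → add node 2 parent=1 cost=4
8. q=(10,36) nearest=2 d=32 new=(2,6) → add node 3 parent=2 cost=6
9. q=(9,19) nearest=3 d=13 new=(4,8) → blocked by [3,8]×[2,10], reject
10. q=(3,0) nearest=0 d=2 new=(3,0) → add node 4 parent=0 cost=2
11. q=(7,1) nearest=4 d=4 new=(5,1) → add node 5 parent=4 cost=4
12. q=(15,30) nearest=3 d=24 new=(4,8) → blocked by [3,8]×[2,10], reject
13. q=(10,25) nearest=3 d=19 new=(4,8) → blocked by [3,8]×[2,10], reject
14. q=(3,36) nearest=3 d=30 new=(3,8) → blocked by [3,8]×[2,10], reject
15. q=(8,3) nearest=5 d=3 new=(7,3) → blocked by [3,8]×[2,10], reject
16. q=(7,19) nearest=3 d=13 new=(4,8) → blocked by [3,8]×[2,10], reject
17. q=(22,31) nearest=3 d=25 new=(4,8) → blocked by [3,8]×[2,10], reject
18. q=(16,37) nearest=3 d=31 new=(4,8) → blocked by [3,8]×[2,10], reject
19. q=(23,16) nearest=5 d=18 new=(7,3) → blocked by [3,8]×[2,10], reject
20. q=(7,32) nearest=3 d=26 new=(4,8) → blocked by [3,8]×[2,10], reject
21. q=(3,14) nearest=3 d=8 new=(3,8) → blocked by [3,8]×[2,10], reject
22. q=(9,9) nearest=1 d=7 new=(4,4) → blocked by [3,8]×[2,10], reject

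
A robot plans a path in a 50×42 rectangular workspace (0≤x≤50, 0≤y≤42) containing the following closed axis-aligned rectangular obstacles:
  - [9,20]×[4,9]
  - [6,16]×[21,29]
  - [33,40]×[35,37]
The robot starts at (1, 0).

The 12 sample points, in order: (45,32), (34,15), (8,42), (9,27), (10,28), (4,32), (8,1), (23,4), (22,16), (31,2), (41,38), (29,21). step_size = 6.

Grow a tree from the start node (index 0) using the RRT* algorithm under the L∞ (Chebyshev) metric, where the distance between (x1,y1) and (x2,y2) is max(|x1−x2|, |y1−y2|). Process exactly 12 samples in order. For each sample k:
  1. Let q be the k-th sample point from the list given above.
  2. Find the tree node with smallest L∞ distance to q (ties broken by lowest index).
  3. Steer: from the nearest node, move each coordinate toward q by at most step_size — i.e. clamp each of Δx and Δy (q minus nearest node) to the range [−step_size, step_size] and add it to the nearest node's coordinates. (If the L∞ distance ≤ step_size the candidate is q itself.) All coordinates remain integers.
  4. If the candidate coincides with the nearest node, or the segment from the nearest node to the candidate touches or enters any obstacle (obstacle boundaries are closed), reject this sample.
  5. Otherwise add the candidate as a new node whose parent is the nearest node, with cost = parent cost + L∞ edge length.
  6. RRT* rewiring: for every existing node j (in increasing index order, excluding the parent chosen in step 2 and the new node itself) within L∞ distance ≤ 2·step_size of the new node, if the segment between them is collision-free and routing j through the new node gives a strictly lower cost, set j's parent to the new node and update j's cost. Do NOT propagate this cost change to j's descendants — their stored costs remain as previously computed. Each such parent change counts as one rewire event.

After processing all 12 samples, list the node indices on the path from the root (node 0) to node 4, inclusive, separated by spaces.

Path: 0 1 4

1. q=(45,32) nearest=0 d=44 new=(7,6) → add node 1 parent=0 cost=6
2. q=(34,15) nearest=1 d=27 new=(13,12) → blocked by [9,20]×[4,9], reject
3. q=(8,42) nearest=1 d=36 new=(8,12) → add node 2 parent=1 cost=12
4. q=(9,27) nearest=2 d=15 new=(9,18) → add node 3 parent=2 cost=18
5. q=(10,28) nearest=3 d=10 new=(10,24) → blocked by [6,16]×[21,29], reject
6. q=(4,32) nearest=3 d=14 new=(4,24) → blocked by [6,16]×[21,29], reject
7. q=(8,1) nearest=1 d=5 new=(8,1) → add node 4 parent=1 cost=11
8. q=(23,4) nearest=3 d=14 new=(15,12) → add node 5 parent=3 cost=24
9. q=(22,16) nearest=5 d=7 new=(21,16) → add node 6 parent=5 cost=30
10. q=(31,2) nearest=6 d=14 new=(27,10) → add node 7 parent=6 cost=36
11. q=(41,38) nearest=6 d=22 new=(27,22) → add node 8 parent=6 cost=36
12. q=(29,21) nearest=8 d=2 new=(29,21) → add node 9 parent=8 cost=38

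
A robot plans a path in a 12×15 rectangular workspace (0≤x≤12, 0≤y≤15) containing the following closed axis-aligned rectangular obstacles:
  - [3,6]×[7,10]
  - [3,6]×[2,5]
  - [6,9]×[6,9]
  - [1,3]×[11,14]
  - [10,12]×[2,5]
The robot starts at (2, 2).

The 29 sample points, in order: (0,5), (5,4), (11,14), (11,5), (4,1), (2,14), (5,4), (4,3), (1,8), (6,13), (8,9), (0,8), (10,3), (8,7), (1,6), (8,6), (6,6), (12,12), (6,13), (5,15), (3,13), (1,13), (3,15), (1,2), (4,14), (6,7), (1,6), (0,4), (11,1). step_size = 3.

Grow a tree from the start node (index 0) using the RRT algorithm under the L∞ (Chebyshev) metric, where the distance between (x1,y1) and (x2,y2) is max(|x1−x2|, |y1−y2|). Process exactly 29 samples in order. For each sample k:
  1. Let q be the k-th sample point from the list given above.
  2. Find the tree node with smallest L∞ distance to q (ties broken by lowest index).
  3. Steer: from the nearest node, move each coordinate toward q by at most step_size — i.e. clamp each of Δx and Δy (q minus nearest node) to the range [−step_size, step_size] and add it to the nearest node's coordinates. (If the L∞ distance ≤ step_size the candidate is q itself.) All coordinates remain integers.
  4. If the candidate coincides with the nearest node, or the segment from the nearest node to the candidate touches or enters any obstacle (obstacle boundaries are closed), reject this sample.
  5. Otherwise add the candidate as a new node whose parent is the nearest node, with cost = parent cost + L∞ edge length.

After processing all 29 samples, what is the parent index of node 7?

1. q=(0,5) nearest=0 d=3 new=(0,5) → add node 1 parent=0 cost=3
2. q=(5,4) nearest=0 d=3 new=(5,4) → blocked by [3,6]×[2,5], reject
3. q=(11,14) nearest=1 d=11 new=(3,8) → blocked by [3,6]×[7,10], reject
4. q=(11,5) nearest=0 d=9 new=(5,5) → blocked by [3,6]×[2,5], reject
5. q=(4,1) nearest=0 d=2 new=(4,1) → add node 2 parent=0 cost=2
6. q=(2,14) nearest=1 d=9 new=(2,8) → add node 3 parent=1 cost=6
7. q=(5,4) nearest=0 d=3 new=(5,4) → blocked by [3,6]×[2,5], reject
8. q=(4,3) nearest=0 d=2 new=(4,3) → blocked by [3,6]×[2,5], reject
9. q=(1,8) nearest=3 d=1 new=(1,8) → add node 4 parent=3 cost=7
10. q=(6,13) nearest=3 d=5 new=(5,11) → blocked by [3,6]×[7,10], reject
11. q=(8,9) nearest=3 d=6 new=(5,9) → blocked by [3,6]×[7,10], reject
12. q=(0,8) nearest=4 d=1 new=(0,8) → add node 5 parent=4 cost=8
13. q=(10,3) nearest=2 d=6 new=(7,3) → blocked by [3,6]×[2,5], reject
14. q=(8,7) nearest=0 d=6 new=(5,5) → blocked by [3,6]×[2,5], reject
15. q=(1,6) nearest=1 d=1 new=(1,6) → add node 6 parent=1 cost=4
16. q=(8,6) nearest=2 d=5 new=(7,4) → blocked by [3,6]×[2,5], reject
17. q=(6,6) nearest=0 d=4 new=(5,5) → blocked by [3,6]×[2,5], reject
18. q=(12,12) nearest=0 d=10 new=(5,5) → blocked by [3,6]×[2,5], reject
19. q=(6,13) nearest=3 d=5 new=(5,11) → blocked by [3,6]×[7,10], reject
20. q=(5,15) nearest=3 d=7 new=(5,11) → blocked by [3,6]×[7,10], reject
21. q=(3,13) nearest=3 d=5 new=(3,11) → blocked by [1,3]×[11,14], reject
22. q=(1,13) nearest=3 d=5 new=(1,11) → blocked by [1,3]×[11,14], reject
23. q=(3,15) nearest=3 d=7 new=(3,11) → blocked by [1,3]×[11,14], reject
24. q=(1,2) nearest=0 d=1 new=(1,2) → add node 7 parent=0 cost=1
25. q=(4,14) nearest=3 d=6 new=(4,11) → blocked by [3,6]×[7,10], reject
26. q=(6,7) nearest=3 d=4 new=(5,7) → blocked by [3,6]×[7,10], reject
27. q=(1,6) nearest=6 d=0 → coincident, reject
28. q=(0,4) nearest=1 d=1 new=(0,4) → add node 8 parent=1 cost=4
29. q=(11,1) nearest=2 d=7 new=(7,1) → add node 9 parent=2 cost=5

Parent of node 7: 0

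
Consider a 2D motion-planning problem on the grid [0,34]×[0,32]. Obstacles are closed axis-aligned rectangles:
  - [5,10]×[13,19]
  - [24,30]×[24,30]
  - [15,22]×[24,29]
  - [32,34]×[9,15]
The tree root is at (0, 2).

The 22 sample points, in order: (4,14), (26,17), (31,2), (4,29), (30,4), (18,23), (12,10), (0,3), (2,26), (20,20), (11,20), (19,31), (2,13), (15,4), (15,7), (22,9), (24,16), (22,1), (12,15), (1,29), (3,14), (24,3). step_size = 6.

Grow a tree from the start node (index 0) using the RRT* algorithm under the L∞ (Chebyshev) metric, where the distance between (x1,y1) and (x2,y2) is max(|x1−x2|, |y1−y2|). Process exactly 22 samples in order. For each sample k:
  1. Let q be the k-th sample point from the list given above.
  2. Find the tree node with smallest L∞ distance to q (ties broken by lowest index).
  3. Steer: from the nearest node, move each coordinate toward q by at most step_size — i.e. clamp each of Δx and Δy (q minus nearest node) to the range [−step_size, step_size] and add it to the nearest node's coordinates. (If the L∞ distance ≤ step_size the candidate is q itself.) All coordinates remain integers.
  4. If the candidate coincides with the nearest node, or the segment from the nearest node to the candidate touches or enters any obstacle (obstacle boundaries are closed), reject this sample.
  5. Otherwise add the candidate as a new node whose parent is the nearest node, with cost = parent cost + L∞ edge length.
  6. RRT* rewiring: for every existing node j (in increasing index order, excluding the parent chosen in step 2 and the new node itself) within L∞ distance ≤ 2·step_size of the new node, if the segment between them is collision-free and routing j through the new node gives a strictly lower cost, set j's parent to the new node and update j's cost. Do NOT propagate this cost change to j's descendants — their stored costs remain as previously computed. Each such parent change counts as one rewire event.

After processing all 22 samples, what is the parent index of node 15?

Parent of node 15: 4

1. q=(4,14) nearest=0 d=12 new=(4,8) → add node 1 parent=0 cost=6
2. q=(26,17) nearest=1 d=22 new=(10,14) → blocked by [5,10]×[13,19], reject
3. q=(31,2) nearest=1 d=27 new=(10,2) → add node 2 parent=1 cost=12
4. q=(4,29) nearest=1 d=21 new=(4,14) → add node 3 parent=1 cost=12
5. q=(30,4) nearest=2 d=20 new=(16,4) → add node 4 parent=2 cost=18
6. q=(18,23) nearest=3 d=14 new=(10,20) → blocked by [5,10]×[13,19], reject
7. q=(12,10) nearest=4 d=6 new=(12,10) → add node 5 parent=4 cost=24
8. q=(0,3) nearest=0 d=1 new=(0,3) → add node 6 parent=0 cost=1; rewire 2→6 (11<12); rewire 5→6 (13<24)
9. q=(2,26) nearest=3 d=12 new=(2,20) → add node 7 parent=3 cost=18
10. q=(20,20) nearest=5 d=10 new=(18,16) → add node 8 parent=5 cost=19
11. q=(11,20) nearest=3 d=7 new=(10,20) → blocked by [5,10]×[13,19], reject
12. q=(19,31) nearest=8 d=15 new=(19,22) → add node 9 parent=8 cost=25
13. q=(2,13) nearest=3 d=2 new=(2,13) → add node 10 parent=3 cost=14
14. q=(15,4) nearest=4 d=1 new=(15,4) → add node 11 parent=4 cost=19
15. q=(15,7) nearest=4 d=3 new=(15,7) → add node 12 parent=4 cost=21
16. q=(22,9) nearest=4 d=6 new=(22,9) → add node 13 parent=4 cost=24
17. q=(24,16) nearest=8 d=6 new=(24,16) → add node 14 parent=8 cost=25
18. q=(22,1) nearest=4 d=6 new=(22,1) → add node 15 parent=4 cost=24
19. q=(12,15) nearest=5 d=5 new=(12,15) → add node 16 parent=5 cost=18
20. q=(1,29) nearest=7 d=9 new=(1,26) → add node 17 parent=7 cost=24
21. q=(3,14) nearest=3 d=1 new=(3,14) → add node 18 parent=3 cost=13
22. q=(24,3) nearest=15 d=2 new=(24,3) → add node 19 parent=15 cost=26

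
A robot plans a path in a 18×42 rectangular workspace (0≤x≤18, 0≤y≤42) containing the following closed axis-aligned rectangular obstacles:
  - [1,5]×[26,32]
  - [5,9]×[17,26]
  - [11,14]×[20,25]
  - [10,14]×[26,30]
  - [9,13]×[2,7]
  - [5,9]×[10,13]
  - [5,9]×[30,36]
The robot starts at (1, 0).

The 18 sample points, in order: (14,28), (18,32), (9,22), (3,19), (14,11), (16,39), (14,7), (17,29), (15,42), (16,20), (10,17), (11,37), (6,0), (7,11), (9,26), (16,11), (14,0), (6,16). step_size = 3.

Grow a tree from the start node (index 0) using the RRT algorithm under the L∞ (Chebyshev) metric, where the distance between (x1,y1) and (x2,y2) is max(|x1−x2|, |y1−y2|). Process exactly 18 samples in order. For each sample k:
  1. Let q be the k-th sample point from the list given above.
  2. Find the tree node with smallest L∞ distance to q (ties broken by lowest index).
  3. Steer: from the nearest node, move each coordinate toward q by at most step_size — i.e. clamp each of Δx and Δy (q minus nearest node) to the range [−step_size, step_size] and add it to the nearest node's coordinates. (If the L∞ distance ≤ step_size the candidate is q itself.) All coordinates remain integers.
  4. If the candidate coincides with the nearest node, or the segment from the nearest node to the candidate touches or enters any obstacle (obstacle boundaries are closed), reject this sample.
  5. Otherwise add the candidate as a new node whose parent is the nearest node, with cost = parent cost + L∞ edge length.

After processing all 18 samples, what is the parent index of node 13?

1. q=(14,28) nearest=0 d=28 new=(4,3) → add node 1 parent=0 cost=3
2. q=(18,32) nearest=1 d=29 new=(7,6) → add node 2 parent=1 cost=6
3. q=(9,22) nearest=2 d=16 new=(9,9) → add node 3 parent=2 cost=9
4. q=(3,19) nearest=3 d=10 new=(6,12) → blocked by [5,9]×[10,13], reject
5. q=(14,11) nearest=3 d=5 new=(12,11) → add node 4 parent=3 cost=12
6. q=(16,39) nearest=4 d=28 new=(15,14) → add node 5 parent=4 cost=15
7. q=(14,7) nearest=4 d=4 new=(14,8) → add node 6 parent=4 cost=15
8. q=(17,29) nearest=5 d=15 new=(17,17) → add node 7 parent=5 cost=18
9. q=(15,42) nearest=7 d=25 new=(15,20) → add node 8 parent=7 cost=21
10. q=(16,20) nearest=8 d=1 new=(16,20) → add node 9 parent=8 cost=22
11. q=(10,17) nearest=5 d=5 new=(12,17) → add node 10 parent=5 cost=18
12. q=(11,37) nearest=8 d=17 new=(12,23) → blocked by [11,14]×[20,25], reject
13. q=(6,0) nearest=1 d=3 new=(6,0) → add node 11 parent=1 cost=6
14. q=(7,11) nearest=3 d=2 new=(7,11) → blocked by [5,9]×[10,13], reject
15. q=(9,26) nearest=8 d=6 new=(12,23) → blocked by [11,14]×[20,25], reject
16. q=(16,11) nearest=5 d=3 new=(16,11) → add node 12 parent=5 cost=18
17. q=(14,0) nearest=2 d=7 new=(10,3) → blocked by [9,13]×[2,7], reject
18. q=(6,16) nearest=4 d=6 new=(9,14) → add node 13 parent=4 cost=15

Parent of node 13: 4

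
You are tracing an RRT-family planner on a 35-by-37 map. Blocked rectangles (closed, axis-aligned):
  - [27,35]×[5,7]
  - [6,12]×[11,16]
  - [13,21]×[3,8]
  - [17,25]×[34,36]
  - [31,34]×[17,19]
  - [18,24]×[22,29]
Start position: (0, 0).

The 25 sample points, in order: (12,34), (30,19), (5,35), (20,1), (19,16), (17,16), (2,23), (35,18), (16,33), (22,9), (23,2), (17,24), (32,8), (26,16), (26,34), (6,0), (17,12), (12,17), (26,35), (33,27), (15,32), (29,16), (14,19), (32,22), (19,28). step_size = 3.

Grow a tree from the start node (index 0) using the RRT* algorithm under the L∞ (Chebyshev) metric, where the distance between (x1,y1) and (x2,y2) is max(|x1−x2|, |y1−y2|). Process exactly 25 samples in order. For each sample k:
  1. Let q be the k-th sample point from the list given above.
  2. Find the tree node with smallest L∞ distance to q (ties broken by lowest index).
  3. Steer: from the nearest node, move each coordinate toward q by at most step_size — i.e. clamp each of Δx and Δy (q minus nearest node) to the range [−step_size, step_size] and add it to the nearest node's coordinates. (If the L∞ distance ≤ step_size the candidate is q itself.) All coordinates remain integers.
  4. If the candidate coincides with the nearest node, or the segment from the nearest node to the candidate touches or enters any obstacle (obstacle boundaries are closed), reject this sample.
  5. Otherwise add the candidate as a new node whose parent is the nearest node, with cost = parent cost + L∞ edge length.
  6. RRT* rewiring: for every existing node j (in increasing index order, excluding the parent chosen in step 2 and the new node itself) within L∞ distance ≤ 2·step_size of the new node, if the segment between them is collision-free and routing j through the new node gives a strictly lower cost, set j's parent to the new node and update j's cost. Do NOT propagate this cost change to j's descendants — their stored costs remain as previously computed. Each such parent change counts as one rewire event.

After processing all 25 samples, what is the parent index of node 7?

Parent of node 7: 4

1. q=(12,34) nearest=0 d=34 new=(3,3) → add node 1 parent=0 cost=3
2. q=(30,19) nearest=1 d=27 new=(6,6) → add node 2 parent=1 cost=6
3. q=(5,35) nearest=2 d=29 new=(5,9) → add node 3 parent=2 cost=9
4. q=(20,1) nearest=2 d=14 new=(9,3) → add node 4 parent=2 cost=9
5. q=(19,16) nearest=2 d=13 new=(9,9) → add node 5 parent=2 cost=9
6. q=(17,16) nearest=5 d=8 new=(12,12) → blocked by [6,12]×[11,16], reject
7. q=(2,23) nearest=3 d=14 new=(2,12) → add node 6 parent=3 cost=12
8. q=(35,18) nearest=4 d=26 new=(12,6) → add node 7 parent=4 cost=12
9. q=(16,33) nearest=6 d=21 new=(5,15) → add node 8 parent=6 cost=15
10. q=(22,9) nearest=7 d=10 new=(15,9) → blocked by [13,21]×[3,8], reject
11. q=(23,2) nearest=7 d=11 new=(15,3) → blocked by [13,21]×[3,8], reject
12. q=(17,24) nearest=8 d=12 new=(8,18) → blocked by [6,12]×[11,16], reject
13. q=(32,8) nearest=7 d=20 new=(15,8) → blocked by [13,21]×[3,8], reject
14. q=(26,16) nearest=7 d=14 new=(15,9) → blocked by [13,21]×[3,8], reject
15. q=(26,34) nearest=8 d=21 new=(8,18) → blocked by [6,12]×[11,16], reject
16. q=(6,0) nearest=1 d=3 new=(6,0) → add node 9 parent=1 cost=6
17. q=(17,12) nearest=7 d=6 new=(15,9) → blocked by [13,21]×[3,8], reject
18. q=(12,17) nearest=8 d=7 new=(8,17) → blocked by [6,12]×[11,16], reject
19. q=(26,35) nearest=8 d=21 new=(8,18) → blocked by [6,12]×[11,16], reject
20. q=(33,27) nearest=7 d=21 new=(15,9) → blocked by [13,21]×[3,8], reject
21. q=(15,32) nearest=8 d=17 new=(8,18) → blocked by [6,12]×[11,16], reject
22. q=(29,16) nearest=7 d=17 new=(15,9) → blocked by [13,21]×[3,8], reject
23. q=(14,19) nearest=8 d=9 new=(8,18) → blocked by [6,12]×[11,16], reject
24. q=(32,22) nearest=7 d=20 new=(15,9) → blocked by [13,21]×[3,8], reject
25. q=(19,28) nearest=8 d=14 new=(8,18) → blocked by [6,12]×[11,16], reject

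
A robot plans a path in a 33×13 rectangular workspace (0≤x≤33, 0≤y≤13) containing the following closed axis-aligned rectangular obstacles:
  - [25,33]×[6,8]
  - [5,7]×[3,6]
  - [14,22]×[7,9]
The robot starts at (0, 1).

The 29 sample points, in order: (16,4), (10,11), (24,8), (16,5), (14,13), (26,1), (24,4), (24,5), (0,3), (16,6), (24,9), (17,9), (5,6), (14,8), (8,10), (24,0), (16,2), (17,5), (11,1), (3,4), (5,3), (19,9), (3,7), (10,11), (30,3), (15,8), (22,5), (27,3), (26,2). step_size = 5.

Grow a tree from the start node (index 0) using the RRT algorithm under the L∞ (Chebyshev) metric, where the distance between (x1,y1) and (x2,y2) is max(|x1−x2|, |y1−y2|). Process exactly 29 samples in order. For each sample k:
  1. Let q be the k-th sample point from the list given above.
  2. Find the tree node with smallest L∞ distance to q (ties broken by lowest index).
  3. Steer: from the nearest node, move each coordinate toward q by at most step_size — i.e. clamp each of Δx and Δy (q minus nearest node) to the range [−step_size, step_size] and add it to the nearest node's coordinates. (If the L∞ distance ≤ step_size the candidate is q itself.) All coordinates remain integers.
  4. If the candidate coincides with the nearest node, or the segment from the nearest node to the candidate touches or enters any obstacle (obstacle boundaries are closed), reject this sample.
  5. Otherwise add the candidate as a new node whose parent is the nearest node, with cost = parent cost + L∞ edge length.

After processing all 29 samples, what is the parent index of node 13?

1. q=(16,4) nearest=0 d=16 new=(5,4) → blocked by [5,7]×[3,6], reject
2. q=(10,11) nearest=0 d=10 new=(5,6) → blocked by [5,7]×[3,6], reject
3. q=(24,8) nearest=0 d=24 new=(5,6) → blocked by [5,7]×[3,6], reject
4. q=(16,5) nearest=0 d=16 new=(5,5) → blocked by [5,7]×[3,6], reject
5. q=(14,13) nearest=0 d=14 new=(5,6) → blocked by [5,7]×[3,6], reject
6. q=(26,1) nearest=0 d=26 new=(5,1) → add node 1 parent=0 cost=5
7. q=(24,4) nearest=1 d=19 new=(10,4) → add node 2 parent=1 cost=10
8. q=(24,5) nearest=2 d=14 new=(15,5) → add node 3 parent=2 cost=15
9. q=(0,3) nearest=0 d=2 new=(0,3) → add node 4 parent=0 cost=2
10. q=(16,6) nearest=3 d=1 new=(16,6) → add node 5 parent=3 cost=16
11. q=(24,9) nearest=5 d=8 new=(21,9) → blocked by [14,22]×[7,9], reject
12. q=(17,9) nearest=5 d=3 new=(17,9) → blocked by [14,22]×[7,9], reject
13. q=(5,6) nearest=0 d=5 new=(5,6) → blocked by [5,7]×[3,6], reject
14. q=(14,8) nearest=5 d=2 new=(14,8) → blocked by [14,22]×[7,9], reject
15. q=(8,10) nearest=2 d=6 new=(8,9) → add node 6 parent=2 cost=15
16. q=(24,0) nearest=5 d=8 new=(21,1) → add node 7 parent=5 cost=21
17. q=(16,2) nearest=3 d=3 new=(16,2) → add node 8 parent=3 cost=18
18. q=(17,5) nearest=5 d=1 new=(17,5) → add node 9 parent=5 cost=17
19. q=(11,1) nearest=2 d=3 new=(11,1) → add node 10 parent=2 cost=13
20. q=(3,4) nearest=0 d=3 new=(3,4) → add node 11 parent=0 cost=3
21. q=(5,3) nearest=1 d=2 new=(5,3) → blocked by [5,7]×[3,6], reject
22. q=(19,9) nearest=5 d=3 new=(19,9) → blocked by [14,22]×[7,9], reject
23. q=(3,7) nearest=11 d=3 new=(3,7) → add node 12 parent=11 cost=6
24. q=(10,11) nearest=6 d=2 new=(10,11) → add node 13 parent=6 cost=17
25. q=(30,3) nearest=7 d=9 new=(26,3) → add node 14 parent=7 cost=26
26. q=(15,8) nearest=5 d=2 new=(15,8) → blocked by [14,22]×[7,9], reject
27. q=(22,5) nearest=7 d=4 new=(22,5) → add node 15 parent=7 cost=25
28. q=(27,3) nearest=14 d=1 new=(27,3) → add node 16 parent=14 cost=27
29. q=(26,2) nearest=14 d=1 new=(26,2) → add node 17 parent=14 cost=27

Parent of node 13: 6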